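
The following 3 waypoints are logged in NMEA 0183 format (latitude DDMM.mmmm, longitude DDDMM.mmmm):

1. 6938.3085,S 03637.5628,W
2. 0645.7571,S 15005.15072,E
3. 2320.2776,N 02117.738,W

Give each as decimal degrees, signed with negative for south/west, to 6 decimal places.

Point 1:
  Lat: split at 2 digits → 69° and 38.3085′; 69 + 38.3085/60 = 69.6384750
  S → negative
  λ: split at 3 digits → 036° and 37.5628′; 36 + 37.5628/60 = 36.6260467
  hemisphere W, so the sign is −
Point 2:
  Latitude: degrees = first 2 digits = 6, minutes = 45.7571; 6 + 45.7571/60 = 6.7626183
  hemisphere S, so the sign is −
  Lon: split at 3 digits → 150° and 5.15072′; 150 + 5.15072/60 = 150.0858453
  E → positive
Point 3:
  φ: split at 2 digits → 23° and 20.2776′; 23 + 20.2776/60 = 23.3379600
  N → positive
  Longitude: degrees = first 3 digits = 21, minutes = 17.738; 21 + 17.738/60 = 21.2956333
  hemisphere W, so the sign is −

1. -69.638475, -36.626047
2. -6.762618, 150.085845
3. 23.337960, -21.295633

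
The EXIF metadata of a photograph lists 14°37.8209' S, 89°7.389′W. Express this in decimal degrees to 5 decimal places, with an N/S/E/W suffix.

14.63035° S, 89.12315° W

φ: 37.8209′ = 0.630348°; total 14.630348
Longitude: 89 + 7.389/60 = 89.123150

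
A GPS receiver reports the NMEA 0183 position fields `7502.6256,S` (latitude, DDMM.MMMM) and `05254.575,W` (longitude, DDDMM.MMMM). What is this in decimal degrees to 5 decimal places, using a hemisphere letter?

Lat: split at 2 digits → 75° and 2.6256′; 75 + 2.6256/60 = 75.043760
Longitude: degrees = first 3 digits = 52, minutes = 54.575; 52 + 54.575/60 = 52.909583

75.04376° S, 52.90958° W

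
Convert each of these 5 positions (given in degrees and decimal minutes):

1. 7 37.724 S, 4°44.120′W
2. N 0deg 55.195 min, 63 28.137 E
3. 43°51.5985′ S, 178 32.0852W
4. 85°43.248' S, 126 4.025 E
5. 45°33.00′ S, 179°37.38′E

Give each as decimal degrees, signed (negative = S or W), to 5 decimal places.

Point 1:
  Latitude: 37.724′ = 0.628733°; total 7.628733
  S → negative
  λ: 4 + 44.12/60 = 4.735333
  W ⇒ negate
Point 2:
  φ: 0 + 55.195/60 = 0.919917
  N → positive
  Lon: 28.137′ = 0.468950°; total 63.468950
  E → positive
Point 3:
  Lat: 51.5985′ = 0.859975°; total 43.859975
  S ⇒ negate
  Lon: 178 + 32.0852/60 = 178.534753
  W ⇒ negate
Point 4:
  φ: 85 + 43.248/60 = 85.720800
  S ⇒ negate
  Longitude: 126 + 4.025/60 = 126.067083
  E ⇒ keep positive
Point 5:
  φ: 33′ = 0.550000°; total 45.550000
  S ⇒ negate
  Lon: 179 + 37.38/60 = 179.623000
  E ⇒ keep positive

1. -7.62873, -4.73533
2. 0.91992, 63.46895
3. -43.85998, -178.53475
4. -85.72080, 126.06708
5. -45.55000, 179.62300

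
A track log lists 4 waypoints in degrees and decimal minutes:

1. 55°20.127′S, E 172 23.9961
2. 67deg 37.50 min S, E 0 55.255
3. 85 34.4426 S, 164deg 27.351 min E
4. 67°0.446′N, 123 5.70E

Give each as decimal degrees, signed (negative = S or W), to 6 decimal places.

1. -55.335450, 172.399935
2. -67.625000, 0.920917
3. -85.574043, 164.455850
4. 67.007433, 123.095000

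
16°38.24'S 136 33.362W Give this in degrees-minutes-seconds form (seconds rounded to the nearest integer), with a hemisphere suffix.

16°38′14″ S, 136°33′22″ W

φ: fractional minutes 0.24000 × 60 = 14.40″
λ: 33.36200′ → 33′ and 0.36200 × 60 = 21.72″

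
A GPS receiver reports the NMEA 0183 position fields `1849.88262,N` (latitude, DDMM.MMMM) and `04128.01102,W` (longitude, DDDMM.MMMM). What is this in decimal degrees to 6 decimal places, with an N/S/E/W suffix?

18.831377° N, 41.466850° W

Latitude: split at 2 digits → 18° and 49.88262′; 18 + 49.88262/60 = 18.8313770
Longitude: split at 3 digits → 041° and 28.01102′; 41 + 28.01102/60 = 41.4668503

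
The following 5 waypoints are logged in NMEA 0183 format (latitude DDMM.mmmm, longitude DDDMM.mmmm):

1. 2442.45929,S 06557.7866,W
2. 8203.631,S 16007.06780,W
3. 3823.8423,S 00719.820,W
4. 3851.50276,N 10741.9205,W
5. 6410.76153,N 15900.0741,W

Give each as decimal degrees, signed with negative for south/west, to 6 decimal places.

Point 1:
  φ: split at 2 digits → 24° and 42.45929′; 24 + 42.45929/60 = 24.7076548
  S → negative
  Longitude: degrees = first 3 digits = 65, minutes = 57.7866; 65 + 57.7866/60 = 65.9631100
  W ⇒ negate
Point 2:
  Lat: degrees = first 2 digits = 82, minutes = 3.631; 82 + 3.631/60 = 82.0605167
  S → negative
  λ: degrees = first 3 digits = 160, minutes = 7.0678; 160 + 7.0678/60 = 160.1177967
  hemisphere W, so the sign is −
Point 3:
  Lat: degrees = first 2 digits = 38, minutes = 23.8423; 38 + 23.8423/60 = 38.3973717
  S → negative
  Lon: split at 3 digits → 007° and 19.82′; 7 + 19.82/60 = 7.3303333
  hemisphere W, so the sign is −
Point 4:
  φ: split at 2 digits → 38° and 51.50276′; 38 + 51.50276/60 = 38.8583793
  N ⇒ keep positive
  Lon: split at 3 digits → 107° and 41.9205′; 107 + 41.9205/60 = 107.6986750
  W ⇒ negate
Point 5:
  Lat: degrees = first 2 digits = 64, minutes = 10.76153; 64 + 10.76153/60 = 64.1793588
  N → positive
  Lon: degrees = first 3 digits = 159, minutes = 0.0741; 159 + 0.0741/60 = 159.0012350
  W ⇒ negate

1. -24.707655, -65.963110
2. -82.060517, -160.117797
3. -38.397372, -7.330333
4. 38.858379, -107.698675
5. 64.179359, -159.001235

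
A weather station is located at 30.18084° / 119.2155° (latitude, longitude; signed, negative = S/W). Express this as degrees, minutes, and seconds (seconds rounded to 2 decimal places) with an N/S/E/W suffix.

30°10′51.02″ N, 119°12′55.80″ E

φ: 0.180840 × 60 = 10.85040′ → 10′, remainder × 60 = 51.0240″
Longitude: 0.215500° → 12.93000′; 0.93000 × 60 = 55.8000″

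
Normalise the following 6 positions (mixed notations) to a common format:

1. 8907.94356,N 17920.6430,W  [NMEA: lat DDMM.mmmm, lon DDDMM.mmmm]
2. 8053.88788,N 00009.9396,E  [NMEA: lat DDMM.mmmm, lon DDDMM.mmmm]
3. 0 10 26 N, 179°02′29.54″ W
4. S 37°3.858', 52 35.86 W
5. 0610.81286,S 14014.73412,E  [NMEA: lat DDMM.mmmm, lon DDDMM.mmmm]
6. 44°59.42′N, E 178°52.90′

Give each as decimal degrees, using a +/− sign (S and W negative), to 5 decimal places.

Point 1:
  φ: split at 2 digits → 89° and 7.94356′; 89 + 7.94356/60 = 89.132393
  N ⇒ keep positive
  Lon: split at 3 digits → 179° and 20.643′; 179 + 20.643/60 = 179.344050
  hemisphere W, so the sign is −
Point 2:
  Latitude: degrees = first 2 digits = 80, minutes = 53.88788; 80 + 53.88788/60 = 80.898131
  N → positive
  Longitude: split at 3 digits → 000° and 9.9396′; 0 + 9.9396/60 = 0.165660
  E → positive
Point 3:
  φ: 10′ + 26″ = 10.43333′; 0 + 10.43333/60 = 0.173889
  N ⇒ keep positive
  λ: 179° + 2/60 + 29.54/3600 = 179 + 0.033333 + 0.008206 = 179.041539
  W → negative
Point 4:
  Latitude: 3.858′ = 0.064300°; total 37.064300
  S ⇒ negate
  Longitude: 35.86′ = 0.597667°; total 52.597667
  W ⇒ negate
Point 5:
  φ: degrees = first 2 digits = 6, minutes = 10.81286; 6 + 10.81286/60 = 6.180214
  S ⇒ negate
  Longitude: degrees = first 3 digits = 140, minutes = 14.73412; 140 + 14.73412/60 = 140.245569
  E ⇒ keep positive
Point 6:
  Latitude: 59.42′ = 0.990333°; total 44.990333
  N → positive
  λ: 52.9′ = 0.881667°; total 178.881667
  E → positive

1. 89.13239, -179.34405
2. 80.89813, 0.16566
3. 0.17389, -179.04154
4. -37.06430, -52.59767
5. -6.18021, 140.24557
6. 44.99033, 178.88167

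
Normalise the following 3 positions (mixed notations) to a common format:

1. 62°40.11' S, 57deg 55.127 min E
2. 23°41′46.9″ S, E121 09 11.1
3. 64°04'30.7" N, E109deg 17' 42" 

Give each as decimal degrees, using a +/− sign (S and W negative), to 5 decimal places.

1. -62.66850, 57.91878
2. -23.69636, 121.15308
3. 64.07519, 109.29500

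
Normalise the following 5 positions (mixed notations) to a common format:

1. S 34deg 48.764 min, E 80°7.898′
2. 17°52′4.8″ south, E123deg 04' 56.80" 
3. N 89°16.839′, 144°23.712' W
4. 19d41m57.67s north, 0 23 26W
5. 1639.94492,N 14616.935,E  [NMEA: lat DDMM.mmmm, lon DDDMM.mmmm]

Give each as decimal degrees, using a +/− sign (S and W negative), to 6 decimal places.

Point 1:
  φ: 48.764′ = 0.812733°; total 34.8127333
  S → negative
  λ: 80 + 7.898/60 = 80.1316333
  E → positive
Point 2:
  Lat: 17° + 52/60 + 4.8/3600 = 17 + 0.866667 + 0.001333 = 17.8680000
  S → negative
  Longitude: 123° + 4/60 + 56.8/3600 = 123 + 0.066667 + 0.015778 = 123.0824444
  E ⇒ keep positive
Point 3:
  Latitude: 89 + 16.839/60 = 89.2806500
  N ⇒ keep positive
  λ: 23.712′ = 0.395200°; total 144.3952000
  W → negative
Point 4:
  φ: 19° + 41/60 + 57.67/3600 = 19 + 0.683333 + 0.016019 = 19.6993528
  N → positive
  Lon: 0° + 23/60 + 26/3600 = 0 + 0.383333 + 0.007222 = 0.3905556
  W ⇒ negate
Point 5:
  Latitude: split at 2 digits → 16° and 39.94492′; 16 + 39.94492/60 = 16.6657487
  N ⇒ keep positive
  Longitude: degrees = first 3 digits = 146, minutes = 16.935; 146 + 16.935/60 = 146.2822500
  E ⇒ keep positive

1. -34.812733, 80.131633
2. -17.868000, 123.082444
3. 89.280650, -144.395200
4. 19.699353, -0.390556
5. 16.665749, 146.282250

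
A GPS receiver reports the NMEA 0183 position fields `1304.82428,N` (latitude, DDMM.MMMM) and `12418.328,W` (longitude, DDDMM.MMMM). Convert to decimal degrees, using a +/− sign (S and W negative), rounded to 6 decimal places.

13.080405, -124.305467

Latitude: degrees = first 2 digits = 13, minutes = 4.82428; 13 + 4.82428/60 = 13.0804047
N → positive
Lon: degrees = first 3 digits = 124, minutes = 18.328; 124 + 18.328/60 = 124.3054667
hemisphere W, so the sign is −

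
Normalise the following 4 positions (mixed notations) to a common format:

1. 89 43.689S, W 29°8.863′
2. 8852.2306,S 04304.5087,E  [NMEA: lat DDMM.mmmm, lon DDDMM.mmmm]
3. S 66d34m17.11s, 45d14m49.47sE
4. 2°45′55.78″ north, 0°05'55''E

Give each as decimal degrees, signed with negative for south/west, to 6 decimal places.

Point 1:
  Latitude: 89 + 43.689/60 = 89.7281500
  S → negative
  Lon: 8.863′ = 0.147717°; total 29.1477167
  hemisphere W, so the sign is −
Point 2:
  φ: degrees = first 2 digits = 88, minutes = 52.2306; 88 + 52.2306/60 = 88.8705100
  S ⇒ negate
  Longitude: degrees = first 3 digits = 43, minutes = 4.5087; 43 + 4.5087/60 = 43.0751450
  E → positive
Point 3:
  Latitude: 66 + 34/60 + 17.11/3600 = 66.5714194
  S → negative
  Longitude: 14′ + 49.47″ = 14.82450′; 45 + 14.82450/60 = 45.2470750
  E → positive
Point 4:
  Lat: 2 + 45/60 + 55.78/3600 = 2.7654944
  N → positive
  Lon: 0° + 5/60 + 55/3600 = 0 + 0.083333 + 0.015278 = 0.0986111
  E → positive

1. -89.728150, -29.147717
2. -88.870510, 43.075145
3. -66.571419, 45.247075
4. 2.765494, 0.098611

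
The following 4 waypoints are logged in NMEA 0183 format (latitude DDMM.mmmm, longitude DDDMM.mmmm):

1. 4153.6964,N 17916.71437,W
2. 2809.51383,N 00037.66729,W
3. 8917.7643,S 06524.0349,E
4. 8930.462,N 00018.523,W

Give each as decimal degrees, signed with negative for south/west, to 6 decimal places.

1. 41.894940, -179.278573
2. 28.158564, -0.627788
3. -89.296072, 65.400582
4. 89.507700, -0.308717

Point 1:
  Lat: degrees = first 2 digits = 41, minutes = 53.6964; 41 + 53.6964/60 = 41.8949400
  N ⇒ keep positive
  λ: degrees = first 3 digits = 179, minutes = 16.71437; 179 + 16.71437/60 = 179.2785728
  W ⇒ negate
Point 2:
  Lat: split at 2 digits → 28° and 9.51383′; 28 + 9.51383/60 = 28.1585638
  N ⇒ keep positive
  Longitude: degrees = first 3 digits = 0, minutes = 37.66729; 0 + 37.66729/60 = 0.6277882
  W → negative
Point 3:
  Latitude: split at 2 digits → 89° and 17.7643′; 89 + 17.7643/60 = 89.2960717
  S ⇒ negate
  Longitude: split at 3 digits → 065° and 24.0349′; 65 + 24.0349/60 = 65.4005817
  E ⇒ keep positive
Point 4:
  Lat: split at 2 digits → 89° and 30.462′; 89 + 30.462/60 = 89.5077000
  N → positive
  λ: degrees = first 3 digits = 0, minutes = 18.523; 0 + 18.523/60 = 0.3087167
  hemisphere W, so the sign is −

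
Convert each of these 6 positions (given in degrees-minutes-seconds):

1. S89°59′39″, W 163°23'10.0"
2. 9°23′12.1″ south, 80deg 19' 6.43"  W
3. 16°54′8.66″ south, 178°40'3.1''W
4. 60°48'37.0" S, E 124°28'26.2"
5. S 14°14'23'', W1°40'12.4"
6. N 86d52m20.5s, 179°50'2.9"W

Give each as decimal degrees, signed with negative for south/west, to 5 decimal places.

1. -89.99417, -163.38611
2. -9.38669, -80.31845
3. -16.90241, -178.66753
4. -60.81028, 124.47394
5. -14.23972, -1.67011
6. 86.87236, -179.83414

Point 1:
  Lat: 89 + 59/60 + 39/3600 = 89.994167
  hemisphere S, so the sign is −
  λ: 163° + 23/60 + 10/3600 = 163 + 0.383333 + 0.002778 = 163.386111
  W ⇒ negate
Point 2:
  φ: 9 + 23/60 + 12.1/3600 = 9.386694
  S ⇒ negate
  Lon: 80° + 19/60 + 6.43/3600 = 80 + 0.316667 + 0.001786 = 80.318453
  hemisphere W, so the sign is −
Point 3:
  Latitude: 54′ + 8.66″ = 54.14433′; 16 + 54.14433/60 = 16.902406
  S → negative
  Lon: 40′ + 3.1″ = 40.05167′; 178 + 40.05167/60 = 178.667528
  W → negative
Point 4:
  Lat: 48′ + 37″ = 48.61667′; 60 + 48.61667/60 = 60.810278
  hemisphere S, so the sign is −
  Lon: 28′ + 26.2″ = 28.43667′; 124 + 28.43667/60 = 124.473944
  E ⇒ keep positive
Point 5:
  Latitude: 14 + 14/60 + 23/3600 = 14.239722
  S ⇒ negate
  λ: 1 + 40/60 + 12.4/3600 = 1.670111
  W ⇒ negate
Point 6:
  Lat: 86° + 52/60 + 20.5/3600 = 86 + 0.866667 + 0.005694 = 86.872361
  N ⇒ keep positive
  Longitude: 50′ + 2.9″ = 50.04833′; 179 + 50.04833/60 = 179.834139
  W ⇒ negate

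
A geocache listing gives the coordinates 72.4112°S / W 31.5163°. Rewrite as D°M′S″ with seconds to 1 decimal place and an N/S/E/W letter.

72°24′40.3″ S, 31°30′58.7″ W

Latitude: 0.411200° → 24.67200′; 0.67200 × 60 = 40.320″
Longitude: 0.516300° → 30.97800′; 0.97800 × 60 = 58.680″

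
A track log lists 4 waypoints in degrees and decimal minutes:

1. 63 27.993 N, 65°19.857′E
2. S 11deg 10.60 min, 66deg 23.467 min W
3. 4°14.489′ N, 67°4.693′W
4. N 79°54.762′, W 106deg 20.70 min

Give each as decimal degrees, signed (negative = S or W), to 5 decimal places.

1. 63.46655, 65.33095
2. -11.17667, -66.39112
3. 4.24148, -67.07822
4. 79.91270, -106.34500

Point 1:
  φ: 27.993′ = 0.466550°; total 63.466550
  N → positive
  Lon: 65 + 19.857/60 = 65.330950
  E ⇒ keep positive
Point 2:
  Lat: 11 + 10.6/60 = 11.176667
  hemisphere S, so the sign is −
  λ: 23.467′ = 0.391117°; total 66.391117
  W → negative
Point 3:
  Latitude: 4 + 14.489/60 = 4.241483
  N → positive
  Lon: 4.693′ = 0.078217°; total 67.078217
  W → negative
Point 4:
  Lat: 79 + 54.762/60 = 79.912700
  N → positive
  Lon: 106 + 20.7/60 = 106.345000
  W ⇒ negate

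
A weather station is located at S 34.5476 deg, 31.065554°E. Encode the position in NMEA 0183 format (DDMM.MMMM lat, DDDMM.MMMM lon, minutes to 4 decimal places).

3432.8560,S / 03103.9332,E

φ: fractional part 0.547600 → 32.856000 minutes
Longitude: fractional part 0.065554 → 3.933240 minutes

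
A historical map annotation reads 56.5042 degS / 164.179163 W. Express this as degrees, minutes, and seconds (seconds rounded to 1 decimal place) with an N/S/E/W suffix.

56°30′15.1″ S, 164°10′45.0″ W

Latitude: whole degrees 56; 30.25200′ → 30′ and 15.120″
λ: whole degrees 164; 10.74978′ → 10′ and 44.987″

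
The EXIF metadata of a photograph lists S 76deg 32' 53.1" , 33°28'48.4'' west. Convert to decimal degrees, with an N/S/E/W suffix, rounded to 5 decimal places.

Latitude: 76° + 32/60 + 53.1/3600 = 76 + 0.533333 + 0.014750 = 76.548083
Longitude: 28′ + 48.4″ = 28.80667′; 33 + 28.80667/60 = 33.480111

76.54808° S, 33.48011° W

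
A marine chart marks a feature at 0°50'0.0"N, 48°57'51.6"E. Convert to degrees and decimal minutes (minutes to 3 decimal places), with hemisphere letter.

0° 50.000′ N, 48° 57.860′ E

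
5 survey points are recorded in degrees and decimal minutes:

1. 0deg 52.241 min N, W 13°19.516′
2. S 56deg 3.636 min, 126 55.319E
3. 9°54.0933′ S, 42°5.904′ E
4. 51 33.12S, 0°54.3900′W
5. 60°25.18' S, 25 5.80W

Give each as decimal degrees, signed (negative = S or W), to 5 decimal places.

1. 0.87068, -13.32527
2. -56.06060, 126.92198
3. -9.90156, 42.09840
4. -51.55200, -0.90650
5. -60.41967, -25.09667

Point 1:
  Lat: 52.241′ = 0.870683°; total 0.870683
  N → positive
  Longitude: 13 + 19.516/60 = 13.325267
  W ⇒ negate
Point 2:
  φ: 3.636′ = 0.060600°; total 56.060600
  S → negative
  Longitude: 126 + 55.319/60 = 126.921983
  E → positive
Point 3:
  φ: 9 + 54.0933/60 = 9.901555
  hemisphere S, so the sign is −
  Lon: 42 + 5.904/60 = 42.098400
  E → positive
Point 4:
  Latitude: 33.12′ = 0.552000°; total 51.552000
  S ⇒ negate
  λ: 54.39′ = 0.906500°; total 0.906500
  W ⇒ negate
Point 5:
  φ: 25.18′ = 0.419667°; total 60.419667
  S → negative
  Longitude: 25 + 5.8/60 = 25.096667
  hemisphere W, so the sign is −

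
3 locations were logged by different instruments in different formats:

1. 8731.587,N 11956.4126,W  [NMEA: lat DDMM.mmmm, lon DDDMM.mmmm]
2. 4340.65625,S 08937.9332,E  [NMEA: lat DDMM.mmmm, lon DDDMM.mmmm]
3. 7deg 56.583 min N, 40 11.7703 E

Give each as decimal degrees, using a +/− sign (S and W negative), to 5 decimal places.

1. 87.52645, -119.94021
2. -43.67760, 89.63222
3. 7.94305, 40.19617

Point 1:
  φ: split at 2 digits → 87° and 31.587′; 87 + 31.587/60 = 87.526450
  N → positive
  Lon: split at 3 digits → 119° and 56.4126′; 119 + 56.4126/60 = 119.940210
  W ⇒ negate
Point 2:
  Latitude: degrees = first 2 digits = 43, minutes = 40.65625; 43 + 40.65625/60 = 43.677604
  S → negative
  Longitude: split at 3 digits → 089° and 37.9332′; 89 + 37.9332/60 = 89.632220
  E → positive
Point 3:
  φ: 7 + 56.583/60 = 7.943050
  N → positive
  λ: 40 + 11.7703/60 = 40.196172
  E ⇒ keep positive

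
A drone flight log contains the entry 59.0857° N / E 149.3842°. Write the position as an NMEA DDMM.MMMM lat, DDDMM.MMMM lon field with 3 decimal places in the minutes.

5905.142,N / 14923.052,E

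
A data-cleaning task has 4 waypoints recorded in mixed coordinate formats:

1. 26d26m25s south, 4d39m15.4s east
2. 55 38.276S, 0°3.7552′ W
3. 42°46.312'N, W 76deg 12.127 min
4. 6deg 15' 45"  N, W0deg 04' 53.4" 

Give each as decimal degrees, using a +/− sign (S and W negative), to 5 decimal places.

1. -26.44028, 4.65428
2. -55.63793, -0.06259
3. 42.77187, -76.20212
4. 6.26250, -0.08150

Point 1:
  Lat: 26 + 26/60 + 25/3600 = 26.440278
  hemisphere S, so the sign is −
  λ: 4° + 39/60 + 15.4/3600 = 4 + 0.650000 + 0.004278 = 4.654278
  E → positive
Point 2:
  Lat: 55 + 38.276/60 = 55.637933
  hemisphere S, so the sign is −
  Longitude: 0 + 3.7552/60 = 0.062587
  W → negative
Point 3:
  φ: 42 + 46.312/60 = 42.771867
  N → positive
  Longitude: 12.127′ = 0.202117°; total 76.202117
  W ⇒ negate
Point 4:
  Lat: 6 + 15/60 + 45/3600 = 6.262500
  N ⇒ keep positive
  Lon: 4′ + 53.4″ = 4.89000′; 0 + 4.89000/60 = 0.081500
  hemisphere W, so the sign is −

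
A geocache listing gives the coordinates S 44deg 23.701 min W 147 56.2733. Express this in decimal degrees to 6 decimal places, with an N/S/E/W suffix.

44.395017° S, 147.937888° W

Lat: 44 + 23.701/60 = 44.3950167
λ: 147 + 56.2733/60 = 147.9378883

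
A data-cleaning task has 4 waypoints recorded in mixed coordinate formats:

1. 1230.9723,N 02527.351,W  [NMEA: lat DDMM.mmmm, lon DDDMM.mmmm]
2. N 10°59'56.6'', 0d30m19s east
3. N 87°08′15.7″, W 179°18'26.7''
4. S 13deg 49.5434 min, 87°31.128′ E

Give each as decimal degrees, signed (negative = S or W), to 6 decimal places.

Point 1:
  Latitude: split at 2 digits → 12° and 30.9723′; 12 + 30.9723/60 = 12.5162050
  N ⇒ keep positive
  λ: degrees = first 3 digits = 25, minutes = 27.351; 25 + 27.351/60 = 25.4558500
  W ⇒ negate
Point 2:
  Lat: 59′ + 56.6″ = 59.94333′; 10 + 59.94333/60 = 10.9990556
  N ⇒ keep positive
  Lon: 30′ + 19″ = 30.31667′; 0 + 30.31667/60 = 0.5052778
  E ⇒ keep positive
Point 3:
  Latitude: 87° + 8/60 + 15.7/3600 = 87 + 0.133333 + 0.004361 = 87.1376944
  N → positive
  λ: 179 + 18/60 + 26.7/3600 = 179.3074167
  W ⇒ negate
Point 4:
  Lat: 13 + 49.5434/60 = 13.8257233
  S → negative
  λ: 87 + 31.128/60 = 87.5188000
  E → positive

1. 12.516205, -25.455850
2. 10.999056, 0.505278
3. 87.137694, -179.307417
4. -13.825723, 87.518800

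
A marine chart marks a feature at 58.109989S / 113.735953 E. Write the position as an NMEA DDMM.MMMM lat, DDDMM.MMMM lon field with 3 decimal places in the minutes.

Lat: 58° + 0.109989 × 60 = 58° 6.59934′
Lon: fractional part 0.735953 → 44.15718 minutes

5806.599,S / 11344.157,E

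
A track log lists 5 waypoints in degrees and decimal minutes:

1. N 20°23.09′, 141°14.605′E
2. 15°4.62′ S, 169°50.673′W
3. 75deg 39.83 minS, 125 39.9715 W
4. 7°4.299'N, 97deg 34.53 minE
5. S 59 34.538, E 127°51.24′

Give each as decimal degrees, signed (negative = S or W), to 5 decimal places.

1. 20.38483, 141.24342
2. -15.07700, -169.84455
3. -75.66383, -125.66619
4. 7.07165, 97.57550
5. -59.57563, 127.85400

Point 1:
  Latitude: 20 + 23.09/60 = 20.384833
  N ⇒ keep positive
  Lon: 141 + 14.605/60 = 141.243417
  E → positive
Point 2:
  Latitude: 4.62′ = 0.077000°; total 15.077000
  S ⇒ negate
  λ: 50.673′ = 0.844550°; total 169.844550
  hemisphere W, so the sign is −
Point 3:
  Lat: 39.83′ = 0.663833°; total 75.663833
  S → negative
  Longitude: 39.9715′ = 0.666192°; total 125.666192
  W ⇒ negate
Point 4:
  Lat: 7 + 4.299/60 = 7.071650
  N → positive
  Longitude: 34.53′ = 0.575500°; total 97.575500
  E → positive
Point 5:
  φ: 59 + 34.538/60 = 59.575633
  S → negative
  λ: 51.24′ = 0.854000°; total 127.854000
  E ⇒ keep positive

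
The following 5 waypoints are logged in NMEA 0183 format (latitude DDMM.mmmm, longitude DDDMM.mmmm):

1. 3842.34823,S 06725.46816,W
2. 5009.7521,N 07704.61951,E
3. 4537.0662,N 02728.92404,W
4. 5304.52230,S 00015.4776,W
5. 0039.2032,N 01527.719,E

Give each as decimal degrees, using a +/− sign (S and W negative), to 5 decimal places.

1. -38.70580, -67.42447
2. 50.16254, 77.07699
3. 45.61777, -27.48207
4. -53.07537, -0.25796
5. 0.65339, 15.46198

Point 1:
  φ: split at 2 digits → 38° and 42.34823′; 38 + 42.34823/60 = 38.705804
  S ⇒ negate
  λ: split at 3 digits → 067° and 25.46816′; 67 + 25.46816/60 = 67.424469
  hemisphere W, so the sign is −
Point 2:
  Latitude: degrees = first 2 digits = 50, minutes = 9.7521; 50 + 9.7521/60 = 50.162535
  N ⇒ keep positive
  Longitude: split at 3 digits → 077° and 4.61951′; 77 + 4.61951/60 = 77.076992
  E → positive
Point 3:
  φ: degrees = first 2 digits = 45, minutes = 37.0662; 45 + 37.0662/60 = 45.617770
  N ⇒ keep positive
  Lon: split at 3 digits → 027° and 28.92404′; 27 + 28.92404/60 = 27.482067
  W ⇒ negate
Point 4:
  Lat: split at 2 digits → 53° and 4.5223′; 53 + 4.5223/60 = 53.075372
  hemisphere S, so the sign is −
  λ: degrees = first 3 digits = 0, minutes = 15.4776; 0 + 15.4776/60 = 0.257960
  hemisphere W, so the sign is −
Point 5:
  Lat: degrees = first 2 digits = 0, minutes = 39.2032; 0 + 39.2032/60 = 0.653387
  N ⇒ keep positive
  λ: split at 3 digits → 015° and 27.719′; 15 + 27.719/60 = 15.461983
  E ⇒ keep positive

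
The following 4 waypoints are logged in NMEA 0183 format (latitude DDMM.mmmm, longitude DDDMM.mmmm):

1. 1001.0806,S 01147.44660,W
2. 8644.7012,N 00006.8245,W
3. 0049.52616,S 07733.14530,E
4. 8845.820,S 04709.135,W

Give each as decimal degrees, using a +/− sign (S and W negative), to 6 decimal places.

Point 1:
  φ: degrees = first 2 digits = 10, minutes = 1.0806; 10 + 1.0806/60 = 10.0180100
  S ⇒ negate
  Lon: split at 3 digits → 011° and 47.4466′; 11 + 47.4466/60 = 11.7907767
  W ⇒ negate
Point 2:
  Lat: degrees = first 2 digits = 86, minutes = 44.7012; 86 + 44.7012/60 = 86.7450200
  N ⇒ keep positive
  Longitude: split at 3 digits → 000° and 6.8245′; 0 + 6.8245/60 = 0.1137417
  W → negative
Point 3:
  Lat: split at 2 digits → 00° and 49.52616′; 0 + 49.52616/60 = 0.8254360
  hemisphere S, so the sign is −
  Lon: degrees = first 3 digits = 77, minutes = 33.1453; 77 + 33.1453/60 = 77.5524217
  E ⇒ keep positive
Point 4:
  Lat: degrees = first 2 digits = 88, minutes = 45.82; 88 + 45.82/60 = 88.7636667
  hemisphere S, so the sign is −
  Lon: split at 3 digits → 047° and 9.135′; 47 + 9.135/60 = 47.1522500
  W ⇒ negate

1. -10.018010, -11.790777
2. 86.745020, -0.113742
3. -0.825436, 77.552422
4. -88.763667, -47.152250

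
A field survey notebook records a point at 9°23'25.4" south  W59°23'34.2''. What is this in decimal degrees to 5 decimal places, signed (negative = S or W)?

-9.39039, -59.39283

φ: 9° + 23/60 + 25.4/3600 = 9 + 0.383333 + 0.007056 = 9.390389
hemisphere S, so the sign is −
Longitude: 23′ + 34.2″ = 23.57000′; 59 + 23.57000/60 = 59.392833
W ⇒ negate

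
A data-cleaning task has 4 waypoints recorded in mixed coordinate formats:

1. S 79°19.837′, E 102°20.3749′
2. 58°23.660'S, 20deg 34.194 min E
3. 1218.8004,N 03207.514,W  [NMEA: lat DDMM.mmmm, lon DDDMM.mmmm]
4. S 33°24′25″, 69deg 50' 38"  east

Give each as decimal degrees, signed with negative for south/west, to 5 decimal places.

Point 1:
  φ: 79 + 19.837/60 = 79.330617
  S ⇒ negate
  Lon: 20.3749′ = 0.339582°; total 102.339582
  E ⇒ keep positive
Point 2:
  Latitude: 58 + 23.66/60 = 58.394333
  S ⇒ negate
  Longitude: 34.194′ = 0.569900°; total 20.569900
  E ⇒ keep positive
Point 3:
  Lat: split at 2 digits → 12° and 18.8004′; 12 + 18.8004/60 = 12.313340
  N → positive
  λ: split at 3 digits → 032° and 7.514′; 32 + 7.514/60 = 32.125233
  W ⇒ negate
Point 4:
  Latitude: 33 + 24/60 + 25/3600 = 33.406944
  S → negative
  Lon: 69° + 50/60 + 38/3600 = 69 + 0.833333 + 0.010556 = 69.843889
  E → positive

1. -79.33062, 102.33958
2. -58.39433, 20.56990
3. 12.31334, -32.12523
4. -33.40694, 69.84389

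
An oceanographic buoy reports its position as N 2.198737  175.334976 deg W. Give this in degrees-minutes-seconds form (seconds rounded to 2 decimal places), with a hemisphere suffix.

2°11′55.45″ N, 175°20′5.91″ W

Latitude: 0.198737 × 60 = 11.92422′ → 11′, remainder × 60 = 55.4532″
Lon: 0.334976 × 60 = 20.09856′ → 20′, remainder × 60 = 5.9136″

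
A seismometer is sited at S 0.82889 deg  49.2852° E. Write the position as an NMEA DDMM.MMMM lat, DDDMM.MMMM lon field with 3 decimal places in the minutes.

Latitude: fractional part 0.828890 → 49.73340 minutes
Longitude: fractional part 0.285200 → 17.11200 minutes

0049.733,S / 04917.112,E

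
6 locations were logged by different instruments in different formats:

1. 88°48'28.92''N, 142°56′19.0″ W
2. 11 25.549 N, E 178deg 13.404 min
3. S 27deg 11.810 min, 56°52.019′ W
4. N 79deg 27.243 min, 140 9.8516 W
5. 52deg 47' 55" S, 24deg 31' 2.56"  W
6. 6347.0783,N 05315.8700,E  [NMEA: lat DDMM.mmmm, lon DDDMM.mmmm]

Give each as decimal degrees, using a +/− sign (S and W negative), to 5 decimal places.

1. 88.80803, -142.93861
2. 11.42582, 178.22340
3. -27.19683, -56.86698
4. 79.45405, -140.16419
5. -52.79861, -24.51738
6. 63.78464, 53.26450

Point 1:
  φ: 88° + 48/60 + 28.92/3600 = 88 + 0.800000 + 0.008033 = 88.808033
  N → positive
  λ: 142° + 56/60 + 19/3600 = 142 + 0.933333 + 0.005278 = 142.938611
  W ⇒ negate
Point 2:
  φ: 11 + 25.549/60 = 11.425817
  N → positive
  Lon: 178 + 13.404/60 = 178.223400
  E → positive
Point 3:
  Latitude: 27 + 11.81/60 = 27.196833
  hemisphere S, so the sign is −
  Lon: 52.019′ = 0.866983°; total 56.866983
  W → negative
Point 4:
  φ: 79 + 27.243/60 = 79.454050
  N ⇒ keep positive
  Longitude: 9.8516′ = 0.164193°; total 140.164193
  W ⇒ negate
Point 5:
  Latitude: 47′ + 55″ = 47.91667′; 52 + 47.91667/60 = 52.798611
  S → negative
  Lon: 31′ + 2.56″ = 31.04267′; 24 + 31.04267/60 = 24.517378
  hemisphere W, so the sign is −
Point 6:
  φ: degrees = first 2 digits = 63, minutes = 47.0783; 63 + 47.0783/60 = 63.784638
  N → positive
  Lon: degrees = first 3 digits = 53, minutes = 15.87; 53 + 15.87/60 = 53.264500
  E ⇒ keep positive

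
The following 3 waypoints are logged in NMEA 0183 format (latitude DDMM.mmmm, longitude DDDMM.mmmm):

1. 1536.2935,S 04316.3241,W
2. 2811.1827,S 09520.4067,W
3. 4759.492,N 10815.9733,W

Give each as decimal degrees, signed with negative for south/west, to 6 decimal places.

Point 1:
  Latitude: degrees = first 2 digits = 15, minutes = 36.2935; 15 + 36.2935/60 = 15.6048917
  S → negative
  Lon: split at 3 digits → 043° and 16.3241′; 43 + 16.3241/60 = 43.2720683
  hemisphere W, so the sign is −
Point 2:
  Lat: degrees = first 2 digits = 28, minutes = 11.1827; 28 + 11.1827/60 = 28.1863783
  S → negative
  λ: split at 3 digits → 095° and 20.4067′; 95 + 20.4067/60 = 95.3401117
  W → negative
Point 3:
  Latitude: degrees = first 2 digits = 47, minutes = 59.492; 47 + 59.492/60 = 47.9915333
  N ⇒ keep positive
  Longitude: split at 3 digits → 108° and 15.9733′; 108 + 15.9733/60 = 108.2662217
  hemisphere W, so the sign is −

1. -15.604892, -43.272068
2. -28.186378, -95.340112
3. 47.991533, -108.266222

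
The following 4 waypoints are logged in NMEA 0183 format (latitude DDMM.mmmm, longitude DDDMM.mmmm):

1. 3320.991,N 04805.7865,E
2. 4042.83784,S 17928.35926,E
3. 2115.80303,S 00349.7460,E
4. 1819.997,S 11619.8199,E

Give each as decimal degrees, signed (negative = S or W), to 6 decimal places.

1. 33.349850, 48.096442
2. -40.713964, 179.472654
3. -21.263384, 3.829100
4. -18.333283, 116.330332

Point 1:
  Latitude: split at 2 digits → 33° and 20.991′; 33 + 20.991/60 = 33.3498500
  N ⇒ keep positive
  Lon: degrees = first 3 digits = 48, minutes = 5.7865; 48 + 5.7865/60 = 48.0964417
  E ⇒ keep positive
Point 2:
  Lat: degrees = first 2 digits = 40, minutes = 42.83784; 40 + 42.83784/60 = 40.7139640
  S ⇒ negate
  Lon: degrees = first 3 digits = 179, minutes = 28.35926; 179 + 28.35926/60 = 179.4726543
  E ⇒ keep positive
Point 3:
  Latitude: degrees = first 2 digits = 21, minutes = 15.80303; 21 + 15.80303/60 = 21.2633838
  S ⇒ negate
  λ: split at 3 digits → 003° and 49.746′; 3 + 49.746/60 = 3.8291000
  E ⇒ keep positive
Point 4:
  Latitude: split at 2 digits → 18° and 19.997′; 18 + 19.997/60 = 18.3332833
  S → negative
  Longitude: degrees = first 3 digits = 116, minutes = 19.8199; 116 + 19.8199/60 = 116.3303317
  E ⇒ keep positive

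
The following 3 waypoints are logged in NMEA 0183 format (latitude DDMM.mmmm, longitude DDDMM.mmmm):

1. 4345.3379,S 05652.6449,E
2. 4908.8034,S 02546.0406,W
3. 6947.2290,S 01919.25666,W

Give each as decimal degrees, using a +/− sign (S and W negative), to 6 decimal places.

1. -43.755632, 56.877415
2. -49.146723, -25.767343
3. -69.787150, -19.320944

Point 1:
  Latitude: split at 2 digits → 43° and 45.3379′; 43 + 45.3379/60 = 43.7556317
  S ⇒ negate
  λ: degrees = first 3 digits = 56, minutes = 52.6449; 56 + 52.6449/60 = 56.8774150
  E → positive
Point 2:
  Lat: split at 2 digits → 49° and 8.8034′; 49 + 8.8034/60 = 49.1467233
  S → negative
  Lon: split at 3 digits → 025° and 46.0406′; 25 + 46.0406/60 = 25.7673433
  hemisphere W, so the sign is −
Point 3:
  Lat: degrees = first 2 digits = 69, minutes = 47.229; 69 + 47.229/60 = 69.7871500
  S ⇒ negate
  Lon: split at 3 digits → 019° and 19.25666′; 19 + 19.25666/60 = 19.3209443
  hemisphere W, so the sign is −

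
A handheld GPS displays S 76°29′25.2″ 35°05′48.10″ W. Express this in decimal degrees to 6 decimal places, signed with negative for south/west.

-76.490333, -35.096694

Lat: 76 + 29/60 + 25.2/3600 = 76.4903333
S ⇒ negate
Lon: 5′ + 48.1″ = 5.80167′; 35 + 5.80167/60 = 35.0966944
W ⇒ negate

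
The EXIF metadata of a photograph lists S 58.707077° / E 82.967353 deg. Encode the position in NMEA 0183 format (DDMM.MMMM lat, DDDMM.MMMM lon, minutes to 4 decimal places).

Latitude: minutes = (58.707077 − 58) × 60 = 42.424620
λ: fractional part 0.967353 → 58.041180 minutes

5842.4246,S / 08258.0412,E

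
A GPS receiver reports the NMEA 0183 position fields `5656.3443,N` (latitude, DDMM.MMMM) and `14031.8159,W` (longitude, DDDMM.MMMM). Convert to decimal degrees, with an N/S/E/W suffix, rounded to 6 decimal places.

56.939072° N, 140.530265° W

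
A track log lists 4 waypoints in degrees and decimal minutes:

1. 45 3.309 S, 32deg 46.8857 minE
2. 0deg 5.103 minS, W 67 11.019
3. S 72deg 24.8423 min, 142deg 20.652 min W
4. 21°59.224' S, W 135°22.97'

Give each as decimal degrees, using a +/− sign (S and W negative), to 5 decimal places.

1. -45.05515, 32.78143
2. -0.08505, -67.18365
3. -72.41404, -142.34420
4. -21.98707, -135.38283

Point 1:
  Latitude: 3.309′ = 0.055150°; total 45.055150
  S → negative
  Longitude: 32 + 46.8857/60 = 32.781428
  E → positive
Point 2:
  Latitude: 0 + 5.103/60 = 0.085050
  S → negative
  Longitude: 11.019′ = 0.183650°; total 67.183650
  W ⇒ negate
Point 3:
  Lat: 72 + 24.8423/60 = 72.414038
  S ⇒ negate
  λ: 20.652′ = 0.344200°; total 142.344200
  hemisphere W, so the sign is −
Point 4:
  Latitude: 21 + 59.224/60 = 21.987067
  S ⇒ negate
  λ: 135 + 22.97/60 = 135.382833
  hemisphere W, so the sign is −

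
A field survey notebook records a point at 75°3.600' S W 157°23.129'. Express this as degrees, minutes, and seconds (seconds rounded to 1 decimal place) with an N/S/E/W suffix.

75°03′36.0″ S, 157°23′7.7″ W

φ: fractional minutes 0.60000 × 60 = 36.000″
Longitude: fractional minutes 0.12900 × 60 = 7.740″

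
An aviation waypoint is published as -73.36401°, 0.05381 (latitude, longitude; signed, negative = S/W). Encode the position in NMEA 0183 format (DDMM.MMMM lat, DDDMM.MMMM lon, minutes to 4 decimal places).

7321.8406,S / 00003.2286,E

Latitude is negative → S; |value| = 73.364010
φ: fractional part 0.364010 → 21.840600 minutes
Lon: 0° + 0.053810 × 60 = 0° 3.228600′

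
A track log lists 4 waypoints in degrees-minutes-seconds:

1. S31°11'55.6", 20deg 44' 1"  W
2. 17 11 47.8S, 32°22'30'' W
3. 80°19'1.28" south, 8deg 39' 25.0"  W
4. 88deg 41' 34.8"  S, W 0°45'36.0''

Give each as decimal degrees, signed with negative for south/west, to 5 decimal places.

Point 1:
  Lat: 11′ + 55.6″ = 11.92667′; 31 + 11.92667/60 = 31.198778
  hemisphere S, so the sign is −
  λ: 20 + 44/60 + 1/3600 = 20.733611
  hemisphere W, so the sign is −
Point 2:
  Lat: 11′ + 47.8″ = 11.79667′; 17 + 11.79667/60 = 17.196611
  hemisphere S, so the sign is −
  Lon: 32 + 22/60 + 30/3600 = 32.375000
  W ⇒ negate
Point 3:
  φ: 80 + 19/60 + 1.28/3600 = 80.317022
  hemisphere S, so the sign is −
  λ: 39′ + 25″ = 39.41667′; 8 + 39.41667/60 = 8.656944
  W ⇒ negate
Point 4:
  Latitude: 88 + 41/60 + 34.8/3600 = 88.693000
  S ⇒ negate
  λ: 0 + 45/60 + 36/3600 = 0.760000
  W ⇒ negate

1. -31.19878, -20.73361
2. -17.19661, -32.37500
3. -80.31702, -8.65694
4. -88.69300, -0.76000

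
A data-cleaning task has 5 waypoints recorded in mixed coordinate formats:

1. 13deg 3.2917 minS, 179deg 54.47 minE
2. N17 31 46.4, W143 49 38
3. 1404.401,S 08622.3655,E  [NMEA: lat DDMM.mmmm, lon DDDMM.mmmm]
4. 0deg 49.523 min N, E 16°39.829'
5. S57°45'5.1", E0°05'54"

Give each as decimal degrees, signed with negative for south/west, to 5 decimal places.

1. -13.05486, 179.90783
2. 17.52956, -143.82722
3. -14.07335, 86.37276
4. 0.82538, 16.66382
5. -57.75142, 0.09833

Point 1:
  φ: 13 + 3.2917/60 = 13.054862
  S → negative
  Lon: 179 + 54.47/60 = 179.907833
  E ⇒ keep positive
Point 2:
  Lat: 17° + 31/60 + 46.4/3600 = 17 + 0.516667 + 0.012889 = 17.529556
  N ⇒ keep positive
  λ: 143 + 49/60 + 38/3600 = 143.827222
  hemisphere W, so the sign is −
Point 3:
  Latitude: degrees = first 2 digits = 14, minutes = 4.401; 14 + 4.401/60 = 14.073350
  S → negative
  λ: degrees = first 3 digits = 86, minutes = 22.3655; 86 + 22.3655/60 = 86.372758
  E ⇒ keep positive
Point 4:
  Lat: 49.523′ = 0.825383°; total 0.825383
  N → positive
  Lon: 39.829′ = 0.663817°; total 16.663817
  E → positive
Point 5:
  φ: 45′ + 5.1″ = 45.08500′; 57 + 45.08500/60 = 57.751417
  S ⇒ negate
  Lon: 5′ + 54″ = 5.90000′; 0 + 5.90000/60 = 0.098333
  E → positive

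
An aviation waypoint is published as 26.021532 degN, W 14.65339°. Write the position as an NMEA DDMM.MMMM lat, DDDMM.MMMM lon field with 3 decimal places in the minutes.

2601.292,N / 01439.203,W

φ: fractional part 0.021532 → 1.29192 minutes
Longitude: fractional part 0.653390 → 39.20340 minutes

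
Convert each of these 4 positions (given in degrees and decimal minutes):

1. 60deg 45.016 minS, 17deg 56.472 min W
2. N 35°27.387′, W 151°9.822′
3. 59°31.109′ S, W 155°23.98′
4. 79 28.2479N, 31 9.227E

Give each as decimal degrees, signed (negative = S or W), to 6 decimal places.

Point 1:
  φ: 60 + 45.016/60 = 60.7502667
  S ⇒ negate
  λ: 17 + 56.472/60 = 17.9412000
  W → negative
Point 2:
  Lat: 35 + 27.387/60 = 35.4564500
  N ⇒ keep positive
  Lon: 151 + 9.822/60 = 151.1637000
  hemisphere W, so the sign is −
Point 3:
  Lat: 59 + 31.109/60 = 59.5184833
  hemisphere S, so the sign is −
  λ: 23.98′ = 0.399667°; total 155.3996667
  W ⇒ negate
Point 4:
  Latitude: 28.2479′ = 0.470798°; total 79.4707983
  N → positive
  Longitude: 31 + 9.227/60 = 31.1537833
  E → positive

1. -60.750267, -17.941200
2. 35.456450, -151.163700
3. -59.518483, -155.399667
4. 79.470798, 31.153783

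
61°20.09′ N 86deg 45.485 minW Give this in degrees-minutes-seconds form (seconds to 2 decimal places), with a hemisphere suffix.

61°20′5.40″ N, 86°45′29.10″ W

φ: 20.09000′ → 20′ and 0.09000 × 60 = 5.4000″
Longitude: fractional minutes 0.48500 × 60 = 29.1000″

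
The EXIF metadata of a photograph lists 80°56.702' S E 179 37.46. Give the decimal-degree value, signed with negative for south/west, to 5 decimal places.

-80.94503, 179.62433

Lat: 56.702′ = 0.945033°; total 80.945033
S → negative
λ: 37.46′ = 0.624333°; total 179.624333
E ⇒ keep positive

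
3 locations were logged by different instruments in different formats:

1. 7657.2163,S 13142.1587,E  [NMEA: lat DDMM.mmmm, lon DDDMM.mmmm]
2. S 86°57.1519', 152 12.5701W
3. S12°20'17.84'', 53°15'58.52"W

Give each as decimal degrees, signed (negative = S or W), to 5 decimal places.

1. -76.95361, 131.70265
2. -86.95253, -152.20950
3. -12.33829, -53.26626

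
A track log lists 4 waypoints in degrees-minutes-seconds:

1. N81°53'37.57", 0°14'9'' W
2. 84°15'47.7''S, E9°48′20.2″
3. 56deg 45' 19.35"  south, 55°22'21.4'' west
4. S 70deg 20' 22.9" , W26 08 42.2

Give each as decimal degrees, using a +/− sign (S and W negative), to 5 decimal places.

Point 1:
  Latitude: 81 + 53/60 + 37.57/3600 = 81.893769
  N ⇒ keep positive
  λ: 14′ + 9″ = 14.15000′; 0 + 14.15000/60 = 0.235833
  W ⇒ negate
Point 2:
  Lat: 15′ + 47.7″ = 15.79500′; 84 + 15.79500/60 = 84.263250
  S ⇒ negate
  λ: 9 + 48/60 + 20.2/3600 = 9.805611
  E ⇒ keep positive
Point 3:
  φ: 56° + 45/60 + 19.35/3600 = 56 + 0.750000 + 0.005375 = 56.755375
  S → negative
  Longitude: 22′ + 21.4″ = 22.35667′; 55 + 22.35667/60 = 55.372611
  hemisphere W, so the sign is −
Point 4:
  Latitude: 70 + 20/60 + 22.9/3600 = 70.339694
  hemisphere S, so the sign is −
  Lon: 26° + 8/60 + 42.2/3600 = 26 + 0.133333 + 0.011722 = 26.145056
  hemisphere W, so the sign is −

1. 81.89377, -0.23583
2. -84.26325, 9.80561
3. -56.75538, -55.37261
4. -70.33969, -26.14506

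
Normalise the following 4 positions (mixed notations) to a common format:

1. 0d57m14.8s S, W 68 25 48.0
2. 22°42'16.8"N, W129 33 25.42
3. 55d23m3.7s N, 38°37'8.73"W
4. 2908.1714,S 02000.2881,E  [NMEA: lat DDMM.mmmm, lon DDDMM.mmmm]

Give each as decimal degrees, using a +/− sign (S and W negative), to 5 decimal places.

1. -0.95411, -68.43000
2. 22.70467, -129.55706
3. 55.38436, -38.61909
4. -29.13619, 20.00480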